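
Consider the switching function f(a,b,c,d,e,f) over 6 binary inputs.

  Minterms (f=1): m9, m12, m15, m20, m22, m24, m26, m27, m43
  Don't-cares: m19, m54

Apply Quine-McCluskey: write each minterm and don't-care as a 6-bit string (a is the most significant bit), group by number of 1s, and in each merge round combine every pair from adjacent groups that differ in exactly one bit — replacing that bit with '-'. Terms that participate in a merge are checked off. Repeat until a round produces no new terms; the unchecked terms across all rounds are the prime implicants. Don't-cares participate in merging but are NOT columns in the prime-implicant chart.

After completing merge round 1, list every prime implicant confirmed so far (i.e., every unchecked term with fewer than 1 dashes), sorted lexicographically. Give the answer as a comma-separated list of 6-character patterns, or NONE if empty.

001001, 001100, 001111, 101011

size-2^0 implicants → 001001  001100  001111  010011(✓)  010100(✓)  010110(✓)  011000(✓)  011010(✓)  011011(✓)  101011  110110(✓)
size-2^1 implicants → -10110  01-011  0101-0  0110-0  01101-
Unchecked terms (primes): -10110, 001001, 001100, 001111, 01-011, 0101-0, 0110-0, 01101-, 101011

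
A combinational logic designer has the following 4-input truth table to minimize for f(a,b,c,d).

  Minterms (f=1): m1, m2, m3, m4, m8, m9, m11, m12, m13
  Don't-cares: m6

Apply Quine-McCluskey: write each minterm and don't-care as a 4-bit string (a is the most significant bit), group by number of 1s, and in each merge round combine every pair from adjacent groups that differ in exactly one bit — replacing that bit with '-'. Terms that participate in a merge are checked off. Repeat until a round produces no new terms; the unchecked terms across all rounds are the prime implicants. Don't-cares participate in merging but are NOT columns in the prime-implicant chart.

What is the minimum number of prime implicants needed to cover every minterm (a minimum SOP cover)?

size-2^0 implicants → 0001(✓)  0010(✓)  0011(✓)  0100(✓)  0110(✓)  1000(✓)  1001(✓)  1011(✓)  1100(✓)  1101(✓)
size-2^1 implicants → -001(✓)  -011(✓)  -100  0-10  00-1(✓)  001-  01-0  1-00(✓)  1-01(✓)  10-1(✓)  100-(✓)  110-(✓)
size-2^2 implicants → -0-1  1-0-
Unchecked terms (primes): -0-1, -100, 0-10, 001-, 01-0, 1-0-
Minterm coverage:
  m1 ⊆ -0-1 [E]
  m2 ⊆ 0-10,001-
  m3 ⊆ -0-1,001-
  m4 ⊆ -100,01-0
  m8 ⊆ 1-0- [E]
  m9 ⊆ -0-1,1-0-
  m11 ⊆ -0-1 [E]
  m12 ⊆ -100,1-0-
  m13 ⊆ 1-0- [E]
E = {-0-1, 1-0-}
Petrick residual → -100, 0-10
Cover = b'd + bc'd' + a'cd' + ac'  |cover|=4

4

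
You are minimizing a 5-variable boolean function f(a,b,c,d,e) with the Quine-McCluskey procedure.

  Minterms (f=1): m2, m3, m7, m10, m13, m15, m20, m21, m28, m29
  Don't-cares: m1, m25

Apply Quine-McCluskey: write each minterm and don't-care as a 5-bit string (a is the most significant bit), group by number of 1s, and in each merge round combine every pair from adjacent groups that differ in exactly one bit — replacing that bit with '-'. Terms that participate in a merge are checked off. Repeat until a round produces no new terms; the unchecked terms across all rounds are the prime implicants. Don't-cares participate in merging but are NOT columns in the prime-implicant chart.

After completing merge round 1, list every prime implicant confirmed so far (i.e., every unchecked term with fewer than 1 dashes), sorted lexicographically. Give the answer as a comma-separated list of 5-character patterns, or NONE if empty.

Round 0: 00001✓ 00010✓ 00011✓ 00111✓ 01010✓ 01101✓ 01111✓ 10100✓ 10101✓ 11001✓ 11100✓ 11101✓
Round 1: -1101 0-010 0-111 00-11 000-1 0001- 011-1 1-100✓ 1-101✓ 1010-✓ 11-01 1110-✓
Round 2: 1-10-
PIs = {-1101, 0-010, 0-111, 00-11, 000-1, 0001-, 011-1, 1-10-, 11-01}

NONE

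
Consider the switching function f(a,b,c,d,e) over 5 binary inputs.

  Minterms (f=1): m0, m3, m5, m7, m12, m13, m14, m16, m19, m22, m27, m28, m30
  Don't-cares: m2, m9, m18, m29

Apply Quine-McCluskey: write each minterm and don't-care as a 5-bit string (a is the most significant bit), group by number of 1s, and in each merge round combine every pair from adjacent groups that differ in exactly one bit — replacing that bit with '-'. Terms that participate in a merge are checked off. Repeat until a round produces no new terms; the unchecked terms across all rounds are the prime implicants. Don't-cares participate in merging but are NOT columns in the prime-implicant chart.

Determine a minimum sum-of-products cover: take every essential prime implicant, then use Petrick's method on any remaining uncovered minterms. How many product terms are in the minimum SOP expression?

Round 0: 00000✓ 00010✓ 00011✓ 00101✓ 00111✓ 01001✓ 01100✓ 01101✓ 01110✓ 10000✓ 10010✓ 10011✓ 10110✓ 11011✓ 11100✓ 11101✓ 11110✓
Round 1: -0000✓ -0010✓ -0011✓ -1100✓ -1101✓ -1110✓ 0-101 00-11 000-0✓ 0001-✓ 001-1 01-01 011-0✓ 0110-✓ 1-011 1-110 10-10 100-0✓ 1001-✓ 111-0✓ 1110-✓
Round 2: -00-0 -001- -11-0 -110-
PIs = {-00-0, -001-, -11-0, -110-, 0-101, 00-11, 001-1, 01-01, 1-011, 1-110, 10-10}
Coverage chart:
  m0: -00-0 ←essential
  m3: -001-,00-11
  m5: 0-101,001-1
  m7: 00-11,001-1
  m12: -11-0,-110-
  m13: -110-,0-101,01-01
  m14: -11-0 ←essential
  m16: -00-0 ←essential
  m19: -001-,1-011
  m22: 1-110,10-10
  m27: 1-011 ←essential
  m28: -11-0,-110-
  m30: -11-0,1-110
Essential: -00-0, -11-0, 1-011
Petrick residual → 0-101, 00-11, 1-110
Min cover (6 terms): b'c'e' + bce' + a'cd'e + a'b'de + ac'de + acde'

6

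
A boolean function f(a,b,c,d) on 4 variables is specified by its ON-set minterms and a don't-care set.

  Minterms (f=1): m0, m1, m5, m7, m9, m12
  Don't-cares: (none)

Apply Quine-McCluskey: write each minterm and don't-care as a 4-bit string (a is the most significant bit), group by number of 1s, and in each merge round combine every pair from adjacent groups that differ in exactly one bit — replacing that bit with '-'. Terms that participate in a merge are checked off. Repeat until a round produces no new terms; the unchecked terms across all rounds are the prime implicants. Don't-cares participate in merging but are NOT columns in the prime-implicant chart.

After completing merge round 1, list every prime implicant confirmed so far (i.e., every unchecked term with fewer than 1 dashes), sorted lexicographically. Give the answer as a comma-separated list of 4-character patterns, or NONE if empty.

1100

[col 0] 0000*, 0001*, 0101*, 0111*, 1001*, 1100
[col 1] -001, 0-01, 000-, 01-1
Prime implicants: -001, 0-01, 000-, 01-1, 1100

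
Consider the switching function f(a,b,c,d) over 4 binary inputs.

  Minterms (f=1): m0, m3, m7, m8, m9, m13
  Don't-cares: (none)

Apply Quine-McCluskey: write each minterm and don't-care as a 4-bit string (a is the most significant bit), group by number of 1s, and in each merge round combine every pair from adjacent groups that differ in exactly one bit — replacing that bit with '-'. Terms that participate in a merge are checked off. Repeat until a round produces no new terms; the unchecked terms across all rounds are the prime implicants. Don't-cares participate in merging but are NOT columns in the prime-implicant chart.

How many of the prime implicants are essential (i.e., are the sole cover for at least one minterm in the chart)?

size-2^0 implicants → 0000(✓)  0011(✓)  0111(✓)  1000(✓)  1001(✓)  1101(✓)
size-2^1 implicants → -000  0-11  1-01  100-
Unchecked terms (primes): -000, 0-11, 1-01, 100-
Minterm coverage:
  m0 ⊆ -000 [E]
  m3 ⊆ 0-11 [E]
  m7 ⊆ 0-11 [E]
  m8 ⊆ -000,100-
  m9 ⊆ 1-01,100-
  m13 ⊆ 1-01 [E]
E = {-000, 0-11, 1-01}

3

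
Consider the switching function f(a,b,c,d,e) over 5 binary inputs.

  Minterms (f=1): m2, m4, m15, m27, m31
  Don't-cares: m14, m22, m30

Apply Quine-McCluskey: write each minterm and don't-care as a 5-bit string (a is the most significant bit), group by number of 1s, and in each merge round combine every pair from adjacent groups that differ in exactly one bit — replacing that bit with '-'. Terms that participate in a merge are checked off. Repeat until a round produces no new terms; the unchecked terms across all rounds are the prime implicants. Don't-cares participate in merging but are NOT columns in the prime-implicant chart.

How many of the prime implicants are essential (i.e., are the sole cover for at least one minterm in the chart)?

[col 0] 00010, 00100, 01110*, 01111*, 10110*, 11011*, 11110*, 11111*
[col 1] -1110*, -1111*, 0111-*, 1-110, 11-11, 1111-*
[col 2] -111-
Prime implicants: -111-, 00010, 00100, 1-110, 11-11
PI chart (minterm → PIs covering it):
  2 | 00010  (sole → essential)
  4 | 00100  (sole → essential)
  15 | -111-  (sole → essential)
  27 | 11-11  (sole → essential)
  31 | -111-,11-11
Essential prime implicants: -111-, 00010, 00100, 11-11

4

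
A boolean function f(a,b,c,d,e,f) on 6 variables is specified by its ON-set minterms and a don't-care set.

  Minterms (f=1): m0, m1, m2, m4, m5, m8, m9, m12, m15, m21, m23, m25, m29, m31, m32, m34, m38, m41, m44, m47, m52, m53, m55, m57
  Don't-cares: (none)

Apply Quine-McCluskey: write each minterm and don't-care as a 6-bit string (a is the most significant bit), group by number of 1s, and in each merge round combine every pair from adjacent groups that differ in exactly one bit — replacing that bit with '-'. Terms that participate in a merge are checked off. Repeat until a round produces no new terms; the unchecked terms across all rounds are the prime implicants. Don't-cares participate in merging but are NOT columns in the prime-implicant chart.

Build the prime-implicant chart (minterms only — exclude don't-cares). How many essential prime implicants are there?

7

Round 0: 000000✓ 000001✓ 000010✓ 000100✓ 000101✓ 001000✓ 001001✓ 001100✓ 001111✓ 010101✓ 010111✓ 011001✓ 011101✓ 011111✓ 100000✓ 100010✓ 100110✓ 101001✓ 101100✓ 101111✓ 110100✓ 110101✓ 110111✓ 111001✓
Round 1: -00000✓ -00010✓ -01001✓ -01100 -01111 -10101✓ -10111✓ -11001✓ 0-0101 0-1001✓ 0-1111 00-000✓ 00-001✓ 00-100✓ 000-00✓ 000-01✓ 0000-0✓ 00000-✓ 00010-✓ 001-00✓ 00100-✓ 01-101✓ 01-111✓ 0101-1✓ 011-01 0111-1✓ 1-1001✓ 100-10 1000-0✓ 1101-1✓ 11010-
Round 2: --1001 -000-0 -101-1 00--00 00-00- 000-0- 01-1-1
PIs = {--1001, -000-0, -01100, -01111, -101-1, 0-0101, 0-1111, 00--00, 00-00-, 000-0-, 01-1-1, 011-01, 100-10, 11010-}
Coverage chart:
  m0: -000-0,00--00,00-00-,000-0-
  m1: 00-00-,000-0-
  m2: -000-0 ←essential
  m4: 00--00,000-0-
  m5: 0-0101,000-0-
  m8: 00--00,00-00-
  m9: --1001,00-00-
  m12: -01100,00--00
  m15: -01111,0-1111
  m21: -101-1,0-0101,01-1-1
  m23: -101-1,01-1-1
  m25: --1001,011-01
  m29: 01-1-1,011-01
  m31: 0-1111,01-1-1
  m32: -000-0 ←essential
  m34: -000-0,100-10
  m38: 100-10 ←essential
  m41: --1001 ←essential
  m44: -01100 ←essential
  m47: -01111 ←essential
  m52: 11010- ←essential
  m53: -101-1,11010-
  m55: -101-1 ←essential
  m57: --1001 ←essential
Essential: --1001, -000-0, -01100, -01111, -101-1, 100-10, 11010-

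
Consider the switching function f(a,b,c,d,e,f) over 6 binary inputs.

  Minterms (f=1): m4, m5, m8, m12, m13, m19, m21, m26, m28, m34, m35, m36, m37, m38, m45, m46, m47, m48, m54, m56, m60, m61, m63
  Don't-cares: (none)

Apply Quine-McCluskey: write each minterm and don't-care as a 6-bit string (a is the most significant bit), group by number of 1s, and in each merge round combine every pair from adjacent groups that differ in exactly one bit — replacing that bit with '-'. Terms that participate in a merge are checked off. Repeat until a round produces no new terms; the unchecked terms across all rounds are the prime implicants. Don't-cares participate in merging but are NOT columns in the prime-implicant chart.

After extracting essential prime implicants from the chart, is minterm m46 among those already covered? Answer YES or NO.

NO

size-2^0 implicants → 000100(✓)  000101(✓)  001000(✓)  001100(✓)  001101(✓)  010011  010101(✓)  011010  011100(✓)  100010(✓)  100011(✓)  100100(✓)  100101(✓)  100110(✓)  101101(✓)  101110(✓)  101111(✓)  110000(✓)  110110(✓)  111000(✓)  111100(✓)  111101(✓)  111111(✓)
size-2^1 implicants → -00100(✓)  -00101(✓)  -01101(✓)  -11100  0-0101  0-1100  00-100(✓)  00-101(✓)  00010-(✓)  001-00  00110-(✓)  1-0110  1-1101(✓)  1-1111(✓)  10-101(✓)  10-110  100-10  10001-  1001-0  10010-(✓)  1011-1(✓)  10111-  11-000  111-00  1111-1(✓)  11110-
size-2^2 implicants → -0-101  -0010-  00-10-  1-11-1
Unchecked terms (primes): -0-101, -0010-, -11100, 0-0101, 0-1100, 00-10-, 001-00, 010011, 011010, 1-0110, 1-11-1, 10-110, 100-10, 10001-, 1001-0, 10111-, 11-000, 111-00, 11110-
Minterm coverage:
  m4 ⊆ -0010-,00-10-
  m5 ⊆ -0-101,-0010-,0-0101,00-10-
  m8 ⊆ 001-00 [E]
  m12 ⊆ 0-1100,00-10-,001-00
  m13 ⊆ -0-101,00-10-
  m19 ⊆ 010011 [E]
  m21 ⊆ 0-0101 [E]
  m26 ⊆ 011010 [E]
  m28 ⊆ -11100,0-1100
  m34 ⊆ 100-10,10001-
  m35 ⊆ 10001- [E]
  m36 ⊆ -0010-,1001-0
  m37 ⊆ -0-101,-0010-
  m38 ⊆ 1-0110,10-110,100-10,1001-0
  m45 ⊆ -0-101,1-11-1
  m46 ⊆ 10-110,10111-
  m47 ⊆ 1-11-1,10111-
  m48 ⊆ 11-000 [E]
  m54 ⊆ 1-0110 [E]
  m56 ⊆ 11-000,111-00
  m60 ⊆ -11100,111-00,11110-
  m61 ⊆ 1-11-1,11110-
  m63 ⊆ 1-11-1 [E]
E = {0-0101, 001-00, 010011, 011010, 1-0110, 1-11-1, 10001-, 11-000}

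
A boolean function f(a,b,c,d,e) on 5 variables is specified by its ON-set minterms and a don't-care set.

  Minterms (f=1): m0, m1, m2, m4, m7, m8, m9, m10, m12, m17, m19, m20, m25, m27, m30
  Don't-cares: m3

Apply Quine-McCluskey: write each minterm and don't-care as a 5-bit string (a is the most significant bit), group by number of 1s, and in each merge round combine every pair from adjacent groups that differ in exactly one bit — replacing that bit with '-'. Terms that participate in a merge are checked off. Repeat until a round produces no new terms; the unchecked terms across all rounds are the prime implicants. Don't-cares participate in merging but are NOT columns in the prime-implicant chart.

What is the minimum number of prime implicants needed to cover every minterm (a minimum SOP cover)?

[col 0] 00000*, 00001*, 00010*, 00011*, 00100*, 00111*, 01000*, 01001*, 01010*, 01100*, 10001*, 10011*, 10100*, 11001*, 11011*, 11110
[col 1] -0001*, -0011*, -0100, -1001*, 0-000*, 0-001*, 0-010*, 0-100*, 00-00*, 00-11, 000-0*, 000-1*, 0000-*, 0001-*, 01-00*, 010-0*, 0100-*, 1-001*, 1-011*, 100-1*, 110-1*
[col 2] --001, -00-1, 0--00, 0-0-0, 0-00-, 000--, 1-0-1
Prime implicants: --001, -00-1, -0100, 0--00, 0-0-0, 0-00-, 00-11, 000--, 1-0-1, 11110
PI chart (minterm → PIs covering it):
  0 | 0--00,0-0-0,0-00-,000--
  1 | --001,-00-1,0-00-,000--
  2 | 0-0-0,000--
  4 | -0100,0--00
  7 | 00-11  (sole → essential)
  8 | 0--00,0-0-0,0-00-
  9 | --001,0-00-
  10 | 0-0-0  (sole → essential)
  12 | 0--00  (sole → essential)
  17 | --001,-00-1,1-0-1
  19 | -00-1,1-0-1
  20 | -0100  (sole → essential)
  25 | --001,1-0-1
  27 | 1-0-1  (sole → essential)
  30 | 11110  (sole → essential)
Essential prime implicants: -0100, 0--00, 0-0-0, 00-11, 1-0-1, 11110
Petrick residual → --001
Minimum SOP uses 7 PIs: c'd'e + b'cd'e' + a'd'e' + a'c'e' + a'b'de + ac'e + abcde'

7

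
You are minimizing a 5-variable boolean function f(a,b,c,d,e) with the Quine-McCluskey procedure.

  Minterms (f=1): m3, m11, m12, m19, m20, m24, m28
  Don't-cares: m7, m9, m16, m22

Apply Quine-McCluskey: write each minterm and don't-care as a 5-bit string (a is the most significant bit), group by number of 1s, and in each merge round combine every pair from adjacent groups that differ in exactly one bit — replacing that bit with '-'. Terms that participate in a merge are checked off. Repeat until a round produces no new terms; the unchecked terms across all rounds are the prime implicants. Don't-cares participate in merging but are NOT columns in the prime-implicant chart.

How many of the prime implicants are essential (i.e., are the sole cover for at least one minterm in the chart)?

3

Round 0: 00011✓ 00111✓ 01001✓ 01011✓ 01100✓ 10000✓ 10011✓ 10100✓ 10110✓ 11000✓ 11100✓
Round 1: -0011 -1100 0-011 00-11 010-1 1-000✓ 1-100✓ 10-00✓ 101-0 11-00✓
Round 2: 1--00
PIs = {-0011, -1100, 0-011, 00-11, 010-1, 1--00, 101-0}
Coverage chart:
  m3: -0011,0-011,00-11
  m11: 0-011,010-1
  m12: -1100 ←essential
  m19: -0011 ←essential
  m20: 1--00,101-0
  m24: 1--00 ←essential
  m28: -1100,1--00
Essential: -0011, -1100, 1--00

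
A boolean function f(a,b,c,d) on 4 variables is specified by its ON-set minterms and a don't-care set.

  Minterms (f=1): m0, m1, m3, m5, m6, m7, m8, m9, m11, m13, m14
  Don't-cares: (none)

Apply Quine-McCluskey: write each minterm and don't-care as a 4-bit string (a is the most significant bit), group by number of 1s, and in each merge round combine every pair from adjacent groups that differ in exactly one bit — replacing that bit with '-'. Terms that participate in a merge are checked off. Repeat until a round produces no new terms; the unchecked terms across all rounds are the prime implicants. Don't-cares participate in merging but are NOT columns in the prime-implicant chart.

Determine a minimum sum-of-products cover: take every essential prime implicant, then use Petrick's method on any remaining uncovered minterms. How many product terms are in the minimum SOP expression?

Round 0: 0000✓ 0001✓ 0011✓ 0101✓ 0110✓ 0111✓ 1000✓ 1001✓ 1011✓ 1101✓ 1110✓
Round 1: -000✓ -001✓ -011✓ -101✓ -110 0-01✓ 0-11✓ 00-1✓ 000-✓ 01-1✓ 011- 1-01✓ 10-1✓ 100-✓
Round 2: --01 -0-1 -00- 0--1
PIs = {--01, -0-1, -00-, -110, 0--1, 011-}
Coverage chart:
  m0: -00- ←essential
  m1: --01,-0-1,-00-,0--1
  m3: -0-1,0--1
  m5: --01,0--1
  m6: -110,011-
  m7: 0--1,011-
  m8: -00- ←essential
  m9: --01,-0-1,-00-
  m11: -0-1 ←essential
  m13: --01 ←essential
  m14: -110 ←essential
Essential: --01, -0-1, -00-, -110
Petrick residual → 0--1
Min cover (5 terms): c'd + b'd + b'c' + bcd' + a'd

5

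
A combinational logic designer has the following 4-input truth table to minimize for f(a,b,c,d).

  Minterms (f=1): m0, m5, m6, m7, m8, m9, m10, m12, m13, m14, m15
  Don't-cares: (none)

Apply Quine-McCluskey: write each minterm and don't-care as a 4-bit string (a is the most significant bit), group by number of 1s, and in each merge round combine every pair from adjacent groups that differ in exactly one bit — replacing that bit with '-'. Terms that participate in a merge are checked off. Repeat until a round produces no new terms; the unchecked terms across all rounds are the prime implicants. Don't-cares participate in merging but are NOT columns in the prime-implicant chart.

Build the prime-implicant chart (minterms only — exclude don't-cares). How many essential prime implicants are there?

5

size-2^0 implicants → 0000(✓)  0101(✓)  0110(✓)  0111(✓)  1000(✓)  1001(✓)  1010(✓)  1100(✓)  1101(✓)  1110(✓)  1111(✓)
size-2^1 implicants → -000  -101(✓)  -110(✓)  -111(✓)  01-1(✓)  011-(✓)  1-00(✓)  1-01(✓)  1-10(✓)  10-0(✓)  100-(✓)  11-0(✓)  11-1(✓)  110-(✓)  111-(✓)
size-2^2 implicants → -1-1  -11-  1--0  1-0-  11--
Unchecked terms (primes): -000, -1-1, -11-, 1--0, 1-0-, 11--
Minterm coverage:
  m0 ⊆ -000 [E]
  m5 ⊆ -1-1 [E]
  m6 ⊆ -11- [E]
  m7 ⊆ -1-1,-11-
  m8 ⊆ -000,1--0,1-0-
  m9 ⊆ 1-0- [E]
  m10 ⊆ 1--0 [E]
  m12 ⊆ 1--0,1-0-,11--
  m13 ⊆ -1-1,1-0-,11--
  m14 ⊆ -11-,1--0,11--
  m15 ⊆ -1-1,-11-,11--
E = {-000, -1-1, -11-, 1--0, 1-0-}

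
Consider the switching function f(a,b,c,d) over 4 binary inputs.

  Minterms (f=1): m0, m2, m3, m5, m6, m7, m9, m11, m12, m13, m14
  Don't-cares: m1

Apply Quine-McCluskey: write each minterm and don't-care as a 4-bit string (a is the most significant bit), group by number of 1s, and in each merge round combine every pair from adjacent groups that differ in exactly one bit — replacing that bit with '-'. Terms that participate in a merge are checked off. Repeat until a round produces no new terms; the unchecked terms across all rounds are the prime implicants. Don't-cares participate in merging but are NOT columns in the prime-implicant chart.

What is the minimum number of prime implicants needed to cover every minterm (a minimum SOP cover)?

5

Round 0: 0000✓ 0001✓ 0010✓ 0011✓ 0101✓ 0110✓ 0111✓ 1001✓ 1011✓ 1100✓ 1101✓ 1110✓
Round 1: -001✓ -011✓ -101✓ -110 0-01✓ 0-10✓ 0-11✓ 00-0✓ 00-1✓ 000-✓ 001-✓ 01-1✓ 011-✓ 1-01✓ 10-1✓ 11-0 110-
Round 2: --01 -0-1 0--1 0-1- 00--
PIs = {--01, -0-1, -110, 0--1, 0-1-, 00--, 11-0, 110-}
Coverage chart:
  m0: 00-- ←essential
  m2: 0-1-,00--
  m3: -0-1,0--1,0-1-,00--
  m5: --01,0--1
  m6: -110,0-1-
  m7: 0--1,0-1-
  m9: --01,-0-1
  m11: -0-1 ←essential
  m12: 11-0,110-
  m13: --01,110-
  m14: -110,11-0
Essential: -0-1, 00--
Petrick residual → --01, 0-1-, 11-0
Min cover (5 terms): c'd + b'd + a'c + a'b' + abd'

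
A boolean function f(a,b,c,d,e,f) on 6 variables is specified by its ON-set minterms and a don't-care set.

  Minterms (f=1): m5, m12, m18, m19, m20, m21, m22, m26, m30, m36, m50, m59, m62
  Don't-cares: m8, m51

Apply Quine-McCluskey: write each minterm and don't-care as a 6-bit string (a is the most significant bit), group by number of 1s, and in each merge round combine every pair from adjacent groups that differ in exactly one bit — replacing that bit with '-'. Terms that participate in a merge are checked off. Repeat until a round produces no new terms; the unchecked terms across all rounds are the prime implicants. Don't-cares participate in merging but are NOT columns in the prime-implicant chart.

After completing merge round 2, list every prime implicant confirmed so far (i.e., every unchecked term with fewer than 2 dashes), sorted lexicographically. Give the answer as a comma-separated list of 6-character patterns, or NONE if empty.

size-2^0 implicants → 000101(✓)  001000(✓)  001100(✓)  010010(✓)  010011(✓)  010100(✓)  010101(✓)  010110(✓)  011010(✓)  011110(✓)  100100  110010(✓)  110011(✓)  111011(✓)  111110(✓)
size-2^1 implicants → -10010(✓)  -10011(✓)  -11110  0-0101  001-00  01-010(✓)  01-110(✓)  010-10(✓)  01001-(✓)  0101-0  01010-  011-10(✓)  11-011  11001-(✓)
size-2^2 implicants → -1001-  01--10
Unchecked terms (primes): -1001-, -11110, 0-0101, 001-00, 01--10, 0101-0, 01010-, 100100, 11-011

-11110, 0-0101, 001-00, 0101-0, 01010-, 100100, 11-011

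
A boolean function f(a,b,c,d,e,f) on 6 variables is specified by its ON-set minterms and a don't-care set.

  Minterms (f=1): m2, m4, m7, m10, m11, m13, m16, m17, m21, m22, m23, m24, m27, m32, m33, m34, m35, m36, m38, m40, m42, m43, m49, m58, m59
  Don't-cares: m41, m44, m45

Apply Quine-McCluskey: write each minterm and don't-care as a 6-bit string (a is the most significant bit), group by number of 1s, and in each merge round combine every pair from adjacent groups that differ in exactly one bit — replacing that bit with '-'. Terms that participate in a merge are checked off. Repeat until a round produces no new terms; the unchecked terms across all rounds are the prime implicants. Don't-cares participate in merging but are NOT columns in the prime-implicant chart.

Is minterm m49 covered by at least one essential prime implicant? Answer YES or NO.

NO

size-2^0 implicants → 000010(✓)  000100(✓)  000111(✓)  001010(✓)  001011(✓)  001101(✓)  010000(✓)  010001(✓)  010101(✓)  010110(✓)  010111(✓)  011000(✓)  011011(✓)  100000(✓)  100001(✓)  100010(✓)  100011(✓)  100100(✓)  100110(✓)  101000(✓)  101001(✓)  101010(✓)  101011(✓)  101100(✓)  101101(✓)  110001(✓)  111010(✓)  111011(✓)
size-2^1 implicants → -00010(✓)  -00100  -01010(✓)  -01011(✓)  -01101  -10001  -11011(✓)  0-0111  0-1011(✓)  00-010(✓)  00101-(✓)  01-000  010-01  01000-  0101-1  01011-  1-0001  1-1010(✓)  1-1011(✓)  10-000(✓)  10-001(✓)  10-010(✓)  10-011(✓)  10-100(✓)  100-00(✓)  100-10(✓)  1000-0(✓)  1000-1(✓)  10000-(✓)  10001-(✓)  1001-0(✓)  101-00(✓)  101-01(✓)  1010-0(✓)  1010-1(✓)  10100-(✓)  10101-(✓)  10110-(✓)  11101-(✓)
size-2^2 implicants → --1011  -0-010  -0101-  1-101-  10--00  10-0-0(✓)  10-0-1(✓)  10-00-(✓)  10-01-(✓)  100--0  1000--(✓)  101-0-  1010--(✓)
size-2^3 implicants → 10-0--
Unchecked terms (primes): --1011, -0-010, -00100, -0101-, -01101, -10001, 0-0111, 01-000, 010-01, 01000-, 0101-1, 01011-, 1-0001, 1-101-, 10--00, 10-0--, 100--0, 101-0-
Minterm coverage:
  m2 ⊆ -0-010 [E]
  m4 ⊆ -00100 [E]
  m7 ⊆ 0-0111 [E]
  m10 ⊆ -0-010,-0101-
  m11 ⊆ --1011,-0101-
  m13 ⊆ -01101 [E]
  m16 ⊆ 01-000,01000-
  m17 ⊆ -10001,010-01,01000-
  m21 ⊆ 010-01,0101-1
  m22 ⊆ 01011- [E]
  m23 ⊆ 0-0111,0101-1,01011-
  m24 ⊆ 01-000 [E]
  m27 ⊆ --1011 [E]
  m32 ⊆ 10--00,10-0--,100--0
  m33 ⊆ 1-0001,10-0--
  m34 ⊆ -0-010,10-0--,100--0
  m35 ⊆ 10-0-- [E]
  m36 ⊆ -00100,10--00,100--0
  m38 ⊆ 100--0 [E]
  m40 ⊆ 10--00,10-0--,101-0-
  m42 ⊆ -0-010,-0101-,1-101-,10-0--
  m43 ⊆ --1011,-0101-,1-101-,10-0--
  m49 ⊆ -10001,1-0001
  m58 ⊆ 1-101- [E]
  m59 ⊆ --1011,1-101-
E = {--1011, -0-010, -00100, -01101, 0-0111, 01-000, 01011-, 1-101-, 10-0--, 100--0}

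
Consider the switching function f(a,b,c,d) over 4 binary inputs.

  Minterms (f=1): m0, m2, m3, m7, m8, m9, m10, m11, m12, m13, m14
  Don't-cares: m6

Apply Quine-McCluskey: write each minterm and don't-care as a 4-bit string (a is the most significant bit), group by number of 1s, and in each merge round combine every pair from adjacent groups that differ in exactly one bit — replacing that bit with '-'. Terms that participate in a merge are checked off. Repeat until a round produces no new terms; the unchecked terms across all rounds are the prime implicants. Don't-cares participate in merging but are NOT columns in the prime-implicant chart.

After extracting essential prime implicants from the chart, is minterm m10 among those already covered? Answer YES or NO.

YES

size-2^0 implicants → 0000(✓)  0010(✓)  0011(✓)  0110(✓)  0111(✓)  1000(✓)  1001(✓)  1010(✓)  1011(✓)  1100(✓)  1101(✓)  1110(✓)
size-2^1 implicants → -000(✓)  -010(✓)  -011(✓)  -110(✓)  0-10(✓)  0-11(✓)  00-0(✓)  001-(✓)  011-(✓)  1-00(✓)  1-01(✓)  1-10(✓)  10-0(✓)  10-1(✓)  100-(✓)  101-(✓)  11-0(✓)  110-(✓)
size-2^2 implicants → --10  -0-0  -01-  0-1-  1--0  1-0-  10--
Unchecked terms (primes): --10, -0-0, -01-, 0-1-, 1--0, 1-0-, 10--
Minterm coverage:
  m0 ⊆ -0-0 [E]
  m2 ⊆ --10,-0-0,-01-,0-1-
  m3 ⊆ -01-,0-1-
  m7 ⊆ 0-1- [E]
  m8 ⊆ -0-0,1--0,1-0-,10--
  m9 ⊆ 1-0-,10--
  m10 ⊆ --10,-0-0,-01-,1--0,10--
  m11 ⊆ -01-,10--
  m12 ⊆ 1--0,1-0-
  m13 ⊆ 1-0- [E]
  m14 ⊆ --10,1--0
E = {-0-0, 0-1-, 1-0-}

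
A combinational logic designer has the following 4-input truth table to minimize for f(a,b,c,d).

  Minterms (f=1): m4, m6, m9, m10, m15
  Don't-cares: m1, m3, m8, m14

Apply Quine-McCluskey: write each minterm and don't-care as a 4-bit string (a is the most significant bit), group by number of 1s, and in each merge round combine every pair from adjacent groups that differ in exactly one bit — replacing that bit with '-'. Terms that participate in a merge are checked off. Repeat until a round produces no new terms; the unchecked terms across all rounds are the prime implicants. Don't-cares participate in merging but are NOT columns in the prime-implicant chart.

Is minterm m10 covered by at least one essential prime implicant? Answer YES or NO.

NO

size-2^0 implicants → 0001(✓)  0011(✓)  0100(✓)  0110(✓)  1000(✓)  1001(✓)  1010(✓)  1110(✓)  1111(✓)
size-2^1 implicants → -001  -110  00-1  01-0  1-10  10-0  100-  111-
Unchecked terms (primes): -001, -110, 00-1, 01-0, 1-10, 10-0, 100-, 111-
Minterm coverage:
  m4 ⊆ 01-0 [E]
  m6 ⊆ -110,01-0
  m9 ⊆ -001,100-
  m10 ⊆ 1-10,10-0
  m15 ⊆ 111- [E]
E = {01-0, 111-}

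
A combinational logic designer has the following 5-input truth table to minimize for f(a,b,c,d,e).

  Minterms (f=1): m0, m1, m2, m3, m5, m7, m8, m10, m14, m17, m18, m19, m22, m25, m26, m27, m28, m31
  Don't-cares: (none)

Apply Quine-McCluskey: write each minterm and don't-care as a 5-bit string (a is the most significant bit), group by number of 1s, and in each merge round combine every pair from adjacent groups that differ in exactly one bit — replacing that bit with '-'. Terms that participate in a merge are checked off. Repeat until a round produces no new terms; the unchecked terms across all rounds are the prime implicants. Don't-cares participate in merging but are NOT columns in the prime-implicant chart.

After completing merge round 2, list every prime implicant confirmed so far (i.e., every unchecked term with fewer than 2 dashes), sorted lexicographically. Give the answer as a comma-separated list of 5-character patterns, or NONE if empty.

size-2^0 implicants → 00000(✓)  00001(✓)  00010(✓)  00011(✓)  00101(✓)  00111(✓)  01000(✓)  01010(✓)  01110(✓)  10001(✓)  10010(✓)  10011(✓)  10110(✓)  11001(✓)  11010(✓)  11011(✓)  11100  11111(✓)
size-2^1 implicants → -0001(✓)  -0010(✓)  -0011(✓)  -1010(✓)  0-000(✓)  0-010(✓)  00-01(✓)  00-11(✓)  000-0(✓)  000-1(✓)  0000-(✓)  0001-(✓)  001-1(✓)  01-10  010-0(✓)  1-001(✓)  1-010(✓)  1-011(✓)  10-10  100-1(✓)  1001-(✓)  11-11  110-1(✓)  1101-(✓)
size-2^2 implicants → --010  -00-1  -001-  0-0-0  00--1  000--  1-0-1  1-01-
Unchecked terms (primes): --010, -00-1, -001-, 0-0-0, 00--1, 000--, 01-10, 1-0-1, 1-01-, 10-10, 11-11, 11100

01-10, 10-10, 11-11, 11100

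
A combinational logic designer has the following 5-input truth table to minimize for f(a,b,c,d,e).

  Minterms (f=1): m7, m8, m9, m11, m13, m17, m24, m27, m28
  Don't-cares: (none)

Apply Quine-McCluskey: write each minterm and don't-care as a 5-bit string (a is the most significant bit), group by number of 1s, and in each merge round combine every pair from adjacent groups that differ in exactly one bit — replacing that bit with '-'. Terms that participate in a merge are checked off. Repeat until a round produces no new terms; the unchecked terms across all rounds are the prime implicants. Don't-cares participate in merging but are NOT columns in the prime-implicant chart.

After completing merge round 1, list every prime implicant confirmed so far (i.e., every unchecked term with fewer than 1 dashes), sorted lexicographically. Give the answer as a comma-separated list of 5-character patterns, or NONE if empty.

00111, 10001

[col 0] 00111, 01000*, 01001*, 01011*, 01101*, 10001, 11000*, 11011*, 11100*
[col 1] -1000, -1011, 01-01, 010-1, 0100-, 11-00
Prime implicants: -1000, -1011, 00111, 01-01, 010-1, 0100-, 10001, 11-00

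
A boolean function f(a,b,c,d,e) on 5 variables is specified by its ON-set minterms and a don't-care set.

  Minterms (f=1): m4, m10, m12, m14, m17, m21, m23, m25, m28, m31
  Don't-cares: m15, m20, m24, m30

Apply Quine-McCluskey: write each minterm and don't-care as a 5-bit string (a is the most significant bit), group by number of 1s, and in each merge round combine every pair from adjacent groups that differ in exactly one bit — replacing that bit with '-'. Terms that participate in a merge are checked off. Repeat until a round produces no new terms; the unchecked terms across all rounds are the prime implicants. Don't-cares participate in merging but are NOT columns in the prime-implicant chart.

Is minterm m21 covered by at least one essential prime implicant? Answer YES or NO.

[col 0] 00100*, 01010*, 01100*, 01110*, 01111*, 10001*, 10100*, 10101*, 10111*, 11000*, 11001*, 11100*, 11110*, 11111*
[col 1] -0100*, -1100*, -1110*, -1111*, 0-100*, 01-10, 011-0*, 0111-*, 1-001, 1-100*, 1-111, 10-01, 101-1, 1010-, 11-00, 1100-, 111-0*, 1111-*
[col 2] --100, -11-0, -111-
Prime implicants: --100, -11-0, -111-, 01-10, 1-001, 1-111, 10-01, 101-1, 1010-, 11-00, 1100-
PI chart (minterm → PIs covering it):
  4 | --100  (sole → essential)
  10 | 01-10  (sole → essential)
  12 | --100,-11-0
  14 | -11-0,-111-,01-10
  17 | 1-001,10-01
  21 | 10-01,101-1,1010-
  23 | 1-111,101-1
  25 | 1-001,1100-
  28 | --100,-11-0,11-00
  31 | -111-,1-111
Essential prime implicants: --100, 01-10

NO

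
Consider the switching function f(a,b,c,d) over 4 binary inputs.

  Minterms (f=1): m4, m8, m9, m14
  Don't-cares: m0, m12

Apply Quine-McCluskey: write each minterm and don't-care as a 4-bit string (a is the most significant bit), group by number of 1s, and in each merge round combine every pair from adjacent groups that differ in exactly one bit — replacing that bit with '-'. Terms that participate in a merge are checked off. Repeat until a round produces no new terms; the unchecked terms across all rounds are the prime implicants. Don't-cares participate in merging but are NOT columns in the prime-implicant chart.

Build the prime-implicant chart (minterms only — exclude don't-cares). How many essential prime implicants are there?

3

size-2^0 implicants → 0000(✓)  0100(✓)  1000(✓)  1001(✓)  1100(✓)  1110(✓)
size-2^1 implicants → -000(✓)  -100(✓)  0-00(✓)  1-00(✓)  100-  11-0
size-2^2 implicants → --00
Unchecked terms (primes): --00, 100-, 11-0
Minterm coverage:
  m4 ⊆ --00 [E]
  m8 ⊆ --00,100-
  m9 ⊆ 100- [E]
  m14 ⊆ 11-0 [E]
E = {--00, 100-, 11-0}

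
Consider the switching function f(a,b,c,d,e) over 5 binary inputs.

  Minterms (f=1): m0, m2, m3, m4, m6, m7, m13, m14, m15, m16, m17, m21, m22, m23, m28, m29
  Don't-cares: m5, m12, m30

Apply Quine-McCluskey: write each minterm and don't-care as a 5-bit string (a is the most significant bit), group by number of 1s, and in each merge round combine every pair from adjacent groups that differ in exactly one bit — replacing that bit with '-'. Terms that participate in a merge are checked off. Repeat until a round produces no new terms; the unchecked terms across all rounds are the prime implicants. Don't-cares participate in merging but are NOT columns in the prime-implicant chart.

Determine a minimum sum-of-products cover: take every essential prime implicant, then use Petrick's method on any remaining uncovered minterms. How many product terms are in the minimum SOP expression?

6

size-2^0 implicants → 00000(✓)  00010(✓)  00011(✓)  00100(✓)  00101(✓)  00110(✓)  00111(✓)  01100(✓)  01101(✓)  01110(✓)  01111(✓)  10000(✓)  10001(✓)  10101(✓)  10110(✓)  10111(✓)  11100(✓)  11101(✓)  11110(✓)
size-2^1 implicants → -0000  -0101(✓)  -0110(✓)  -0111(✓)  -1100(✓)  -1101(✓)  -1110(✓)  0-100(✓)  0-101(✓)  0-110(✓)  0-111(✓)  00-00(✓)  00-10(✓)  00-11(✓)  000-0(✓)  0001-(✓)  001-0(✓)  001-1(✓)  0010-(✓)  0011-(✓)  011-0(✓)  011-1(✓)  0110-(✓)  0111-(✓)  1-101(✓)  1-110(✓)  10-01  1000-  101-1(✓)  1011-(✓)  111-0(✓)  1110-(✓)
size-2^2 implicants → --101  --110  -01-1  -011-  -11-0  -110-  0-1-0(✓)  0-1-1(✓)  0-10-(✓)  0-11-(✓)  00--0  00-1-  001--(✓)  011--(✓)
size-2^3 implicants → 0-1--
Unchecked terms (primes): --101, --110, -0000, -01-1, -011-, -11-0, -110-, 0-1--, 00--0, 00-1-, 10-01, 1000-
Minterm coverage:
  m0 ⊆ -0000,00--0
  m2 ⊆ 00--0,00-1-
  m3 ⊆ 00-1- [E]
  m4 ⊆ 0-1--,00--0
  m6 ⊆ --110,-011-,0-1--,00--0,00-1-
  m7 ⊆ -01-1,-011-,0-1--,00-1-
  m13 ⊆ --101,-110-,0-1--
  m14 ⊆ --110,-11-0,0-1--
  m15 ⊆ 0-1-- [E]
  m16 ⊆ -0000,1000-
  m17 ⊆ 10-01,1000-
  m21 ⊆ --101,-01-1,10-01
  m22 ⊆ --110,-011-
  m23 ⊆ -01-1,-011-
  m28 ⊆ -11-0,-110-
  m29 ⊆ --101,-110-
E = {0-1--, 00-1-}
Petrick residual → -0000, -011-, -110-, 10-01
Cover = b'c'd'e' + b'cd + bcd' + a'c + a'b'd + ab'd'e  |cover|=6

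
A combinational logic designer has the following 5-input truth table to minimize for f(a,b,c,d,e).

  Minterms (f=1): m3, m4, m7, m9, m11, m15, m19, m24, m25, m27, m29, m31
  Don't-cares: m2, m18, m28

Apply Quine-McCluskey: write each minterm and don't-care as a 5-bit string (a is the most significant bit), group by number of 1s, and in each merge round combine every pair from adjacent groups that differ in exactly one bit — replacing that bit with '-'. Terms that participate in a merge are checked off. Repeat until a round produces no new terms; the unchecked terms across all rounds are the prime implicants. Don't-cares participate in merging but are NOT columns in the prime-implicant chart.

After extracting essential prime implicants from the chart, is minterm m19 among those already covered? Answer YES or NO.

NO

size-2^0 implicants → 00010(✓)  00011(✓)  00100  00111(✓)  01001(✓)  01011(✓)  01111(✓)  10010(✓)  10011(✓)  11000(✓)  11001(✓)  11011(✓)  11100(✓)  11101(✓)  11111(✓)
size-2^1 implicants → -0010(✓)  -0011(✓)  -1001(✓)  -1011(✓)  -1111(✓)  0-011(✓)  0-111(✓)  00-11(✓)  0001-(✓)  01-11(✓)  010-1(✓)  1-011(✓)  1001-(✓)  11-00(✓)  11-01(✓)  11-11(✓)  110-1(✓)  1100-(✓)  111-1(✓)  1110-(✓)
size-2^2 implicants → --011  -001-  -1-11  -10-1  0--11  11--1  11-0-
Unchecked terms (primes): --011, -001-, -1-11, -10-1, 0--11, 00100, 11--1, 11-0-
Minterm coverage:
  m3 ⊆ --011,-001-,0--11
  m4 ⊆ 00100 [E]
  m7 ⊆ 0--11 [E]
  m9 ⊆ -10-1 [E]
  m11 ⊆ --011,-1-11,-10-1,0--11
  m15 ⊆ -1-11,0--11
  m19 ⊆ --011,-001-
  m24 ⊆ 11-0- [E]
  m25 ⊆ -10-1,11--1,11-0-
  m27 ⊆ --011,-1-11,-10-1,11--1
  m29 ⊆ 11--1,11-0-
  m31 ⊆ -1-11,11--1
E = {-10-1, 0--11, 00100, 11-0-}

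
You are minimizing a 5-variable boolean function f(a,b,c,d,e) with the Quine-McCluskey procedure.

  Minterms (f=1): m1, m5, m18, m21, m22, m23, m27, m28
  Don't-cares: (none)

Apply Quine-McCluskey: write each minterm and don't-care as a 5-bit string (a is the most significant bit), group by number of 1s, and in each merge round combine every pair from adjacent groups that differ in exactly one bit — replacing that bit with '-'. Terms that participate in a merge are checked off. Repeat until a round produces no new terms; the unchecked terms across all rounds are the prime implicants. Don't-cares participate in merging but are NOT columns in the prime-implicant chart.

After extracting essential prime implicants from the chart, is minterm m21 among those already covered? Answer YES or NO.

NO

size-2^0 implicants → 00001(✓)  00101(✓)  10010(✓)  10101(✓)  10110(✓)  10111(✓)  11011  11100
size-2^1 implicants → -0101  00-01  10-10  101-1  1011-
Unchecked terms (primes): -0101, 00-01, 10-10, 101-1, 1011-, 11011, 11100
Minterm coverage:
  m1 ⊆ 00-01 [E]
  m5 ⊆ -0101,00-01
  m18 ⊆ 10-10 [E]
  m21 ⊆ -0101,101-1
  m22 ⊆ 10-10,1011-
  m23 ⊆ 101-1,1011-
  m27 ⊆ 11011 [E]
  m28 ⊆ 11100 [E]
E = {00-01, 10-10, 11011, 11100}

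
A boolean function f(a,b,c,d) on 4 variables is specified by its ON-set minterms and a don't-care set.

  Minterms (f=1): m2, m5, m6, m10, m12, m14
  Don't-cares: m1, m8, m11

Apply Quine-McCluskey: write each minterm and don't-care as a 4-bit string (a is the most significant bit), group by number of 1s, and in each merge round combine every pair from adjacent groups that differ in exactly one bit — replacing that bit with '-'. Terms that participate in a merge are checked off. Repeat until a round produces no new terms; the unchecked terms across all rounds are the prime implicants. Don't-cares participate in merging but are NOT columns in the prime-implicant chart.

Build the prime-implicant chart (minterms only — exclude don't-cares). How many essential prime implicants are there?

3

size-2^0 implicants → 0001(✓)  0010(✓)  0101(✓)  0110(✓)  1000(✓)  1010(✓)  1011(✓)  1100(✓)  1110(✓)
size-2^1 implicants → -010(✓)  -110(✓)  0-01  0-10(✓)  1-00(✓)  1-10(✓)  10-0(✓)  101-  11-0(✓)
size-2^2 implicants → --10  1--0
Unchecked terms (primes): --10, 0-01, 1--0, 101-
Minterm coverage:
  m2 ⊆ --10 [E]
  m5 ⊆ 0-01 [E]
  m6 ⊆ --10 [E]
  m10 ⊆ --10,1--0,101-
  m12 ⊆ 1--0 [E]
  m14 ⊆ --10,1--0
E = {--10, 0-01, 1--0}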